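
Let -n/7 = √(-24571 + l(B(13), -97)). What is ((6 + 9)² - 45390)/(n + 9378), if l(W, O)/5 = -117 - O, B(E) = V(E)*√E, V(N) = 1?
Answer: -423557370/89155763 - 316155*I*√24671/89155763 ≈ -4.7508 - 0.55699*I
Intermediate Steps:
B(E) = √E (B(E) = 1*√E = √E)
l(W, O) = -585 - 5*O (l(W, O) = 5*(-117 - O) = -585 - 5*O)
n = -7*I*√24671 (n = -7*√(-24571 + (-585 - 5*(-97))) = -7*√(-24571 + (-585 + 485)) = -7*√(-24571 - 100) = -7*I*√24671 ≈ -1099.5*I)
((6 + 9)² - 45390)/(n + 9378) = ((6 + 9)² - 45390)/(-7*I*√24671 + 9378) = (15² - 45390)/(9378 - 7*I*√24671) = (225 - 45390)/(9378 - 7*I*√24671) = -45165/(9378 - 7*I*√24671)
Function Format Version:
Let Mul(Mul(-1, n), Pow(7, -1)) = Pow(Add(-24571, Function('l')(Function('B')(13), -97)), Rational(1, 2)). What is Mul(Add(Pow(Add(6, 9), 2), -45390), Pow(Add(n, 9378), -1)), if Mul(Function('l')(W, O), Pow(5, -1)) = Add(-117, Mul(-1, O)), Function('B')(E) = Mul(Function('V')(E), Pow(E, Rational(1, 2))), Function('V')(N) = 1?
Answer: Add(Rational(-423557370, 89155763), Mul(Rational(-316155, 89155763), I, Pow(24671, Rational(1, 2)))) ≈ Add(-4.7508, Mul(-0.55699, I))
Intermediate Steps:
Function('B')(E) = Pow(E, Rational(1, 2)) (Function('B')(E) = Mul(1, Pow(E, Rational(1, 2))) = Pow(E, Rational(1, 2)))
Function('l')(W, O) = Add(-585, Mul(-5, O)) (Function('l')(W, O) = Mul(5, Add(-117, Mul(-1, O))) = Add(-585, Mul(-5, O)))
n = Mul(-7, I, Pow(24671, Rational(1, 2))) (n = Mul(-7, Pow(Add(-24571, Add(-585, Mul(-5, -97))), Rational(1, 2))) = Mul(-7, Pow(Add(-24571, Add(-585, 485)), Rational(1, 2))) = Mul(-7, Pow(Add(-24571, -100), Rational(1, 2))) = Mul(-7, Pow(-24671, Rational(1, 2))) = Mul(-7, Mul(I, Pow(24671, Rational(1, 2)))) = Mul(-7, I, Pow(24671, Rational(1, 2))) ≈ Mul(-1099.5, I))
Mul(Add(Pow(Add(6, 9), 2), -45390), Pow(Add(n, 9378), -1)) = Mul(Add(Pow(Add(6, 9), 2), -45390), Pow(Add(Mul(-7, I, Pow(24671, Rational(1, 2))), 9378), -1)) = Mul(Add(Pow(15, 2), -45390), Pow(Add(9378, Mul(-7, I, Pow(24671, Rational(1, 2)))), -1)) = Mul(Add(225, -45390), Pow(Add(9378, Mul(-7, I, Pow(24671, Rational(1, 2)))), -1)) = Mul(-45165, Pow(Add(9378, Mul(-7, I, Pow(24671, Rational(1, 2)))), -1))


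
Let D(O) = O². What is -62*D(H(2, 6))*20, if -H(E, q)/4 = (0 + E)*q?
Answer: -2856960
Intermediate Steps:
H(E, q) = -4*E*q (H(E, q) = -4*(0 + E)*q = -4*E*q)
-62*D(H(2, 6))*20 = -62*(-4*2*6)²*20 = -62*(-48)²*20 = -62*2304*20 = -142848*20 = -2856960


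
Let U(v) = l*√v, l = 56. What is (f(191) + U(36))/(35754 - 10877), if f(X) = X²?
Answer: 36817/24877 ≈ 1.4800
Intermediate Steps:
U(v) = 56*√v
(f(191) + U(36))/(35754 - 10877) = (191² + 56*√36)/(35754 - 10877) = (36481 + 56*6)/24877 = (36481 + 336)*(1/24877) = 36817*(1/24877) = 36817/24877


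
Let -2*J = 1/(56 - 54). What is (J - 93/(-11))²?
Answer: 130321/1936 ≈ 67.315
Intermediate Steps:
J = -¼ (J = -1/(2*(56 - 54)) = -½/2 = -½*½ = -¼ ≈ -0.25000)
(J - 93/(-11))² = (-¼ - 93/(-11))² = (-¼ - 93*(-1/11))² = (-¼ + 93/11)² = (361/44)² = 130321/1936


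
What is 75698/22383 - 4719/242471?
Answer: 18248944381/5427228393 ≈ 3.3625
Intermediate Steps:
75698/22383 - 4719/242471 = 18248944381/5427228393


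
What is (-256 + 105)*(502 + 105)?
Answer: -91657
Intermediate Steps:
(-256 + 105)*(502 + 105) = -151*607 = -91657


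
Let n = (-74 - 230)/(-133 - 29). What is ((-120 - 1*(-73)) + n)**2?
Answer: 13359025/6561 ≈ 2036.1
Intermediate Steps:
n = 152/81 (n = -304/(-162) = -304*(-1/162) = 152/81 ≈ 1.8765)
((-120 - 1*(-73)) + n)**2 = ((-120 - 1*(-73)) + 152/81)**2 = ((-120 + 73) + 152/81)**2 = (-47 + 152/81)**2 = (-3655/81)**2 = 13359025/6561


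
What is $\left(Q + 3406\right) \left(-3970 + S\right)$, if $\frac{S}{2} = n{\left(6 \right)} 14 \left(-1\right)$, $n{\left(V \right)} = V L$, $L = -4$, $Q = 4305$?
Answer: $-25430878$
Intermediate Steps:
$n{\left(V \right)} = - 4 V$ ($n{\left(V \right)} = V \left(-4\right) = - 4 V$)
$S = 672$ ($S = 2 \left(-4\right) 6 \cdot 14 \left(-1\right) = 2 \left(-24\right) 14 \left(-1\right) = 2 \left(\left(-336\right) \left(-1\right)\right) = 2 \cdot 336 = 672$)
$\left(Q + 3406\right) \left(-3970 + S\right) = \left(4305 + 3406\right) \left(-3970 + 672\right) = 7711 \left(-3298\right) = -25430878$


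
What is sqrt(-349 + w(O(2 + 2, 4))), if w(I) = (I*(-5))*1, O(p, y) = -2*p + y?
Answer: I*sqrt(329) ≈ 18.138*I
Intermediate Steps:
O(p, y) = y - 2*p
w(I) = -5*I (w(I) = -5*I*1 = -5*I)
sqrt(-349 + w(O(2 + 2, 4))) = sqrt(-349 - 5*(4 - 2*(2 + 2))) = sqrt(-349 - 5*(4 - 2*4)) = sqrt(-349 - 5*(4 - 8)) = sqrt(-349 - 5*(-4)) = sqrt(-349 + 20) = sqrt(-329) = I*sqrt(329)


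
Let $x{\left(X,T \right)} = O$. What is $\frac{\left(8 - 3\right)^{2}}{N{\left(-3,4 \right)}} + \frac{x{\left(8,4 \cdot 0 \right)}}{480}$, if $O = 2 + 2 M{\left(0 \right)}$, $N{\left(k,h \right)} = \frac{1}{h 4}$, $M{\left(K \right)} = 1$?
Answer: $\frac{48001}{120} \approx 400.01$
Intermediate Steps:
$N{\left(k,h \right)} = \frac{1}{4 h}$
$O = 4$ ($O = 2 + 2 \cdot 1 = 2 + 2 = 4$)
$x{\left(X,T \right)} = 4$
$\frac{\left(8 - 3\right)^{2}}{N{\left(-3,4 \right)}} + \frac{x{\left(8,4 \cdot 0 \right)}}{480} = \frac{\left(8 - 3\right)^{2}}{\frac{1}{4} \cdot \frac{1}{4}} + \frac{4}{480} = \frac{5^{2}}{\frac{1}{4} \cdot \frac{1}{4}} + 4 \cdot \frac{1}{480} = 25 \frac{1}{\frac{1}{16}} + \frac{1}{120} = 25 \cdot 16 + \frac{1}{120} = 400 + \frac{1}{120} = \frac{48001}{120}$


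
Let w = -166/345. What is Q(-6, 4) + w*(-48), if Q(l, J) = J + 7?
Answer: 3921/115 ≈ 34.096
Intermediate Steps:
Q(l, J) = 7 + J
w = -166/345 (w = -166*1/345 = -166/345 ≈ -0.48116)
Q(-6, 4) + w*(-48) = (7 + 4) - 166/345*(-48) = 11 + 2656/115 = 3921/115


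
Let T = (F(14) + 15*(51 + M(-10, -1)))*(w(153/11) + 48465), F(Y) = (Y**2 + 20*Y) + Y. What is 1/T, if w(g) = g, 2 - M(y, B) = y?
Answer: 11/765239580 ≈ 1.4375e-8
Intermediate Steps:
M(y, B) = 2 - y
F(Y) = Y**2 + 21*Y
T = 765239580/11 (T = (14*(21 + 14) + 15*(51 + (2 - 1*(-10))))*(153/11 + 48465) = (14*35 + 15*(51 + (2 + 10)))*(153*(1/11) + 48465) = (490 + 15*(51 + 12))*(153/11 + 48465) = (490 + 15*63)*(533268/11) = (490 + 945)*(533268/11) = 1435*(533268/11) = 765239580/11 ≈ 6.9567e+7)
1/T = 1/(765239580/11) = 11/765239580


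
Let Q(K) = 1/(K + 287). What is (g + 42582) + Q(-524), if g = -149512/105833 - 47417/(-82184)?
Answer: 87775682858842037/2061373687464 ≈ 42581.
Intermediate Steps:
Q(K) = 1/(287 + K)
g = -7269210847/8697779272 (g = -149512*1/105833 - 47417*(-1/82184) = -149512/105833 + 47417/82184 = -7269210847/8697779272 ≈ -0.83575)
(g + 42582) + Q(-524) = (-7269210847/8697779272 + 42582) + 1/(287 - 524) = 370361567749457/8697779272 + 1/(-237) = 370361567749457/8697779272 - 1/237 = 87775682858842037/2061373687464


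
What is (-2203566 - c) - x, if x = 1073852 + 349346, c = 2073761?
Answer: -5700525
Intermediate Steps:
x = 1423198
(-2203566 - c) - x = (-2203566 - 1*2073761) - 1*1423198 = (-2203566 - 2073761) - 1423198 = -4277327 - 1423198 = -5700525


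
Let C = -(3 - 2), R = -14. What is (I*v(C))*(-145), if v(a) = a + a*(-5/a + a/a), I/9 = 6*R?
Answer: -767340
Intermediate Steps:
C = -1 (C = -1*1 = -1)
I = -756 (I = 9*(6*(-14)) = 9*(-84) = -756)
v(a) = a + a*(1 - 5/a) (v(a) = a + a*(-5/a + 1) = a + a*(1 - 5/a))
(I*v(C))*(-145) = -756*(-5 + 2*(-1))*(-145) = -756*(-5 - 2)*(-145) = -756*(-7)*(-145) = 5292*(-145) = -767340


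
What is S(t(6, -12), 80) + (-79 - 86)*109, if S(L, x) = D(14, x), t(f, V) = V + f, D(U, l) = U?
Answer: -17971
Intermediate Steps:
S(L, x) = 14
S(t(6, -12), 80) + (-79 - 86)*109 = 14 + (-79 - 86)*109 = 14 - 165*109 = 14 - 17985 = -17971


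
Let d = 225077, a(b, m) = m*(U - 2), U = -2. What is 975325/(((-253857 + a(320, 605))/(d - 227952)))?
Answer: 2804059375/256277 ≈ 10942.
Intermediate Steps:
a(b, m) = -4*m (a(b, m) = m*(-2 - 2) = m*(-4) = -4*m)
975325/(((-253857 + a(320, 605))/(d - 227952))) = 975325/(((-253857 - 4*605)/(225077 - 227952))) = 975325/(((-253857 - 2420)/(-2875))) = 975325/((-256277*(-1/2875))) = 975325/(256277/2875) = 975325*(2875/256277) = 2804059375/256277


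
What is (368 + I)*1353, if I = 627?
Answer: 1346235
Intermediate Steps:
(368 + I)*1353 = (368 + 627)*1353 = 995*1353 = 1346235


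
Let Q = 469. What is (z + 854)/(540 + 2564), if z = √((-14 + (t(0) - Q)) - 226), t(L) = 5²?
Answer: 427/1552 + 3*I*√19/1552 ≈ 0.27513 + 0.0084257*I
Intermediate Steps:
t(L) = 25
z = 6*I*√19 (z = √((-14 + (25 - 1*469)) - 226) = √((-14 + (25 - 469)) - 226) = √((-14 - 444) - 226) = √(-458 - 226) = √(-684) = 6*I*√19 ≈ 26.153*I)
(z + 854)/(540 + 2564) = (6*I*√19 + 854)/(540 + 2564) = (854 + 6*I*√19)/3104 = (854 + 6*I*√19)*(1/3104) = 427/1552 + 3*I*√19/1552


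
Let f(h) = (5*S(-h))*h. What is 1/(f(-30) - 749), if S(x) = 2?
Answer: -1/1049 ≈ -0.00095329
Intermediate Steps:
f(h) = 10*h (f(h) = (5*2)*h = 10*h)
1/(f(-30) - 749) = 1/(10*(-30) - 749) = 1/(-300 - 749) = 1/(-1049) = -1/1049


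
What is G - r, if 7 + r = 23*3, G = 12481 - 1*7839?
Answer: 4580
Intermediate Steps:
G = 4642 (G = 12481 - 7839 = 4642)
r = 62 (r = -7 + 23*3 = -7 + 69 = 62)
G - r = 4642 - 1*62 = 4642 - 62 = 4580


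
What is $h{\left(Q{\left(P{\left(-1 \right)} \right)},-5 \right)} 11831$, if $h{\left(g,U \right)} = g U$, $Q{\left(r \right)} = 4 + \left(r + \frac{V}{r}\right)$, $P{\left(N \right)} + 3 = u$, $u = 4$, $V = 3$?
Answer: $-473240$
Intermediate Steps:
$P{\left(N \right)} = 1$ ($P{\left(N \right)} = -3 + 4 = 1$)
$Q{\left(r \right)} = 4 + r + \frac{3}{r}$ ($Q{\left(r \right)} = 4 + \left(r + \frac{3}{r}\right) = 4 + r + \frac{3}{r}$)
$h{\left(g,U \right)} = U g$
$h{\left(Q{\left(P{\left(-1 \right)} \right)},-5 \right)} 11831 = - 5 \left(4 + 1 + \frac{3}{1}\right) 11831 = - 5 \left(4 + 1 + 3 \cdot 1\right) 11831 = - 5 \left(4 + 1 + 3\right) 11831 = \left(-5\right) 8 \cdot 11831 = \left(-40\right) 11831 = -473240$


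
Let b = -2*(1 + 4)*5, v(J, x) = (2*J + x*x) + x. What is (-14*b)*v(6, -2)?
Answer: 9800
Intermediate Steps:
v(J, x) = x + x² + 2*J (v(J, x) = (2*J + x²) + x = (x² + 2*J) + x = x + x² + 2*J)
b = -50 (b = -2*5*5 = -10*5 = -50)
(-14*b)*v(6, -2) = (-14*(-50))*(-2 + (-2)² + 2*6) = 700*(-2 + 4 + 12) = 700*14 = 9800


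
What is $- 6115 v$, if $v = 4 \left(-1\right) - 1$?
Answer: $30575$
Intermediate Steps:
$v = -5$ ($v = -4 - 1 = -5$)
$- 6115 v = \left(-6115\right) \left(-5\right) = 30575$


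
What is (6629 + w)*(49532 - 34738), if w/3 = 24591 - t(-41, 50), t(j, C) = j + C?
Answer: 1189067750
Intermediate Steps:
t(j, C) = C + j
w = 73746 (w = 3*(24591 - (50 - 41)) = 3*(24591 - 1*9) = 3*(24591 - 9) = 3*24582 = 73746)
(6629 + w)*(49532 - 34738) = (6629 + 73746)*(49532 - 34738) = 80375*14794 = 1189067750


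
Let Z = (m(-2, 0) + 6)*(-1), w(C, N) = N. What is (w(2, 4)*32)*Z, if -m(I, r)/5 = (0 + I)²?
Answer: 1792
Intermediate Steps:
m(I, r) = -5*I² (m(I, r) = -5*(0 + I)² = -5*I²)
Z = 14 (Z = (-5*(-2)² + 6)*(-1) = (-5*4 + 6)*(-1) = (-20 + 6)*(-1) = -14*(-1) = 14)
(w(2, 4)*32)*Z = (4*32)*14 = 128*14 = 1792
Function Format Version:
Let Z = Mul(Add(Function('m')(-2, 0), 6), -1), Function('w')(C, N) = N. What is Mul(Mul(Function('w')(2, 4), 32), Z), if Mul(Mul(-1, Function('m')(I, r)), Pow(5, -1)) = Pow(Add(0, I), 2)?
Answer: 1792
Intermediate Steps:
Function('m')(I, r) = Mul(-5, Pow(I, 2)) (Function('m')(I, r) = Mul(-5, Pow(Add(0, I), 2)) = Mul(-5, Pow(I, 2)))
Z = 14 (Z = Mul(Add(Mul(-5, Pow(-2, 2)), 6), -1) = Mul(Add(Mul(-5, 4), 6), -1) = Mul(Add(-20, 6), -1) = Mul(-14, -1) = 14)
Mul(Mul(Function('w')(2, 4), 32), Z) = Mul(Mul(4, 32), 14) = Mul(128, 14) = 1792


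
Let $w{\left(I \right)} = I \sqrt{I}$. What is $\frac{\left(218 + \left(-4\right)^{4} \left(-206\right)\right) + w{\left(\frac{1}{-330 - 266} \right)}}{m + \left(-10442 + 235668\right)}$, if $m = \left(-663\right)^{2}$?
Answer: $- \frac{52518}{664795} - \frac{i \sqrt{149}}{118072910360} \approx -0.078999 - 1.0338 \cdot 10^{-10} i$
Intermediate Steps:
$m = 439569$
$w{\left(I \right)} = I^{\frac{3}{2}}$
$\frac{\left(218 + \left(-4\right)^{4} \left(-206\right)\right) + w{\left(\frac{1}{-330 - 266} \right)}}{m + \left(-10442 + 235668\right)} = \frac{\left(218 + \left(-4\right)^{4} \left(-206\right)\right) + \left(\frac{1}{-330 - 266}\right)^{\frac{3}{2}}}{439569 + \left(-10442 + 235668\right)} = \frac{\left(218 + 256 \left(-206\right)\right) + \left(\frac{1}{-596}\right)^{\frac{3}{2}}}{439569 + 225226} = \frac{\left(218 - 52736\right) + \left(- \frac{1}{596}\right)^{\frac{3}{2}}}{664795} = \left(-52518 - \frac{i \sqrt{149}}{177608}\right) \frac{1}{664795} = - \frac{52518}{664795} - \frac{i \sqrt{149}}{118072910360}$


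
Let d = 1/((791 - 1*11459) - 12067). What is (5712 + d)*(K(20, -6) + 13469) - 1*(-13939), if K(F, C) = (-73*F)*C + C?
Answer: 2886247218302/22735 ≈ 1.2695e+8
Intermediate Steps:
K(F, C) = C - 73*C*F (K(F, C) = -73*C*F + C = C - 73*C*F)
d = -1/22735 (d = 1/((791 - 11459) - 12067) = 1/(-10668 - 12067) = 1/(-22735) = -1/22735 ≈ -4.3985e-5)
(5712 + d)*(K(20, -6) + 13469) - 1*(-13939) = (5712 - 1/22735)*(-6*(1 - 73*20) + 13469) - 1*(-13939) = 129862319*(-6*(1 - 1460) + 13469)/22735 + 13939 = 129862319*(-6*(-1459) + 13469)/22735 + 13939 = 129862319*(8754 + 13469)/22735 + 13939 = (129862319/22735)*22223 + 13939 = 2885930315137/22735 + 13939 = 2886247218302/22735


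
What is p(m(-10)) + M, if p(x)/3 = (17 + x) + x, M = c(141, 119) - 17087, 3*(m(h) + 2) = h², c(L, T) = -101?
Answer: -16949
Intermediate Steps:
m(h) = -2 + h²/3
M = -17188 (M = -101 - 17087 = -17188)
p(x) = 51 + 6*x (p(x) = 3*((17 + x) + x) = 3*(17 + 2*x) = 51 + 6*x)
p(m(-10)) + M = (51 + 6*(-2 + (⅓)*(-10)²)) - 17188 = (51 + 6*(-2 + (⅓)*100)) - 17188 = (51 + 6*(-2 + 100/3)) - 17188 = (51 + 6*(94/3)) - 17188 = (51 + 188) - 17188 = 239 - 17188 = -16949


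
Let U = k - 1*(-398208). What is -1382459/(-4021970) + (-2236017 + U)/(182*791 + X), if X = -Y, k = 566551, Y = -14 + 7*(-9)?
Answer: -4913833526359/579320536830 ≈ -8.4821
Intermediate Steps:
Y = -77 (Y = -14 - 63 = -77)
X = 77 (X = -1*(-77) = 77)
U = 964759 (U = 566551 - 1*(-398208) = 566551 + 398208 = 964759)
-1382459/(-4021970) + (-2236017 + U)/(182*791 + X) = -1382459/(-4021970) + (-2236017 + 964759)/(182*791 + 77) = -1382459*(-1/4021970) - 1271258/(143962 + 77) = 1382459/4021970 - 1271258/144039 = -4913833526359/579320536830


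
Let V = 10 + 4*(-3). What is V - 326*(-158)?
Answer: 51506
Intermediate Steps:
V = -2 (V = 10 - 12 = -2)
V - 326*(-158) = -2 - 326*(-158) = -2 + 51508 = 51506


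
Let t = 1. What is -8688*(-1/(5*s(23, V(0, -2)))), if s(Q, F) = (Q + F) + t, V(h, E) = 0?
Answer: 362/5 ≈ 72.400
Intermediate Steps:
s(Q, F) = 1 + F + Q (s(Q, F) = (Q + F) + 1 = (F + Q) + 1 = 1 + F + Q)
-8688*(-1/(5*s(23, V(0, -2)))) = -8688*(-1/(5*(1 + 0 + 23))) = -8688/((-5*24)) = -8688/(-120) = -8688*(-1/120) = 362/5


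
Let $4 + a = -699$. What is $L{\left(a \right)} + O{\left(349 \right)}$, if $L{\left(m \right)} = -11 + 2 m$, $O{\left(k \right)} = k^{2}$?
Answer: $120384$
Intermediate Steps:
$a = -703$ ($a = -4 - 699 = -703$)
$L{\left(a \right)} + O{\left(349 \right)} = \left(-11 + 2 \left(-703\right)\right) + 349^{2} = \left(-11 - 1406\right) + 121801 = -1417 + 121801 = 120384$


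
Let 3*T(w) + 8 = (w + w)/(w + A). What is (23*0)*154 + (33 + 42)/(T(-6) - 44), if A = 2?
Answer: -225/137 ≈ -1.6423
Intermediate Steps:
T(w) = -8/3 + 2*w/(3*(2 + w)) (T(w) = -8/3 + ((w + w)/(w + 2))/3 = -8/3 + ((2*w)/(2 + w))/3 = -8/3 + (2*w/(2 + w))/3 = -8/3 + 2*w/(3*(2 + w)))
(23*0)*154 + (33 + 42)/(T(-6) - 44) = (23*0)*154 + (33 + 42)/(2*(-8 - 3*(-6))/(3*(2 - 6)) - 44) = 0*154 + 75/((2/3)*(-8 + 18)/(-4) - 44) = 0 + 75/((2/3)*(-1/4)*10 - 44) = 0 + 75/(-5/3 - 44) = 0 + 75/(-137/3) = 0 + 75*(-3/137) = 0 - 225/137 = -225/137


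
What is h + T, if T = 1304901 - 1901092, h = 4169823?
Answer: 3573632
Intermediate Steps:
T = -596191
h + T = 4169823 - 596191 = 3573632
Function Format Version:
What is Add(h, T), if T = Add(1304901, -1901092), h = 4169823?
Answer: 3573632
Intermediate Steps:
T = -596191
Add(h, T) = Add(4169823, -596191) = 3573632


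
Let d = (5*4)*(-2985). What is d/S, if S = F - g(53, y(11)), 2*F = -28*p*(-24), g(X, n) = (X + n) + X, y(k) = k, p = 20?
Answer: -19900/2201 ≈ -9.0414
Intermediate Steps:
g(X, n) = n + 2*X
F = 6720 (F = (-28*20*(-24))/2 = (-560*(-24))/2 = (½)*13440 = 6720)
d = -59700 (d = 20*(-2985) = -59700)
S = 6603 (S = 6720 - (11 + 2*53) = 6720 - (11 + 106) = 6720 - 1*117 = 6720 - 117 = 6603)
d/S = -59700/6603 = -59700*1/6603 = -19900/2201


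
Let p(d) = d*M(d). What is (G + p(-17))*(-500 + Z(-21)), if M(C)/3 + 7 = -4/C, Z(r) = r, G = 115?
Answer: -239660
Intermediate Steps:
M(C) = -21 - 12/C (M(C) = -21 + 3*(-4/C) = -21 - 12/C)
p(d) = d*(-21 - 12/d)
(G + p(-17))*(-500 + Z(-21)) = (115 + (-12 - 21*(-17)))*(-500 - 21) = (115 + (-12 + 357))*(-521) = (115 + 345)*(-521) = 460*(-521) = -239660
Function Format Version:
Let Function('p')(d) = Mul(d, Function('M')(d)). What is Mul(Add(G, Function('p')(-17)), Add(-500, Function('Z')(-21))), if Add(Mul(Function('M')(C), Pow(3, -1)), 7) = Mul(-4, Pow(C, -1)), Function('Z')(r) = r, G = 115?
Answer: -239660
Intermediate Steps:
Function('M')(C) = Add(-21, Mul(-12, Pow(C, -1))) (Function('M')(C) = Add(-21, Mul(3, Mul(-4, Pow(C, -1)))) = Add(-21, Mul(-12, Pow(C, -1))))
Function('p')(d) = Mul(d, Add(-21, Mul(-12, Pow(d, -1))))
Mul(Add(G, Function('p')(-17)), Add(-500, Function('Z')(-21))) = Mul(Add(115, Add(-12, Mul(-21, -17))), Add(-500, -21)) = Mul(Add(115, Add(-12, 357)), -521) = Mul(Add(115, 345), -521) = Mul(460, -521) = -239660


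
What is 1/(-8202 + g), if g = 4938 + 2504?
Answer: -1/760 ≈ -0.0013158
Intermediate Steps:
g = 7442
1/(-8202 + g) = 1/(-8202 + 7442) = 1/(-760) = -1/760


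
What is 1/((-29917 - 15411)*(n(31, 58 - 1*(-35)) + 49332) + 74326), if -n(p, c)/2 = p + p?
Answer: -1/2230425898 ≈ -4.4834e-10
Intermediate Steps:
n(p, c) = -4*p (n(p, c) = -2*(p + p) = -4*p)
1/((-29917 - 15411)*(n(31, 58 - 1*(-35)) + 49332) + 74326) = 1/((-29917 - 15411)*(-4*31 + 49332) + 74326) = 1/(-45328*(-124 + 49332) + 74326) = 1/(-45328*49208 + 74326) = 1/(-2230500224 + 74326) = 1/(-2230425898) = -1/2230425898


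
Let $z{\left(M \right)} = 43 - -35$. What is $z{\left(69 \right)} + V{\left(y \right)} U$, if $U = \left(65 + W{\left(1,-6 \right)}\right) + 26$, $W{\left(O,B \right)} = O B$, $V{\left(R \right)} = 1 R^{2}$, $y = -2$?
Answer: $418$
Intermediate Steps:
$z{\left(M \right)} = 78$ ($z{\left(M \right)} = 43 + 35 = 78$)
$V{\left(R \right)} = R^{2}$
$W{\left(O,B \right)} = B O$
$U = 85$ ($U = \left(65 - 6\right) + 26 = 59 + 26 = 85$)
$z{\left(69 \right)} + V{\left(y \right)} U = 78 + \left(-2\right)^{2} \cdot 85 = 78 + 4 \cdot 85 = 78 + 340 = 418$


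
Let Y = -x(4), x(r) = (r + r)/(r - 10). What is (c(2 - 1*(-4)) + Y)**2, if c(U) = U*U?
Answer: 12544/9 ≈ 1393.8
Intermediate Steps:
x(r) = 2*r/(-10 + r) (x(r) = (2*r)/(-10 + r) = 2*r/(-10 + r))
Y = 4/3 (Y = -2*4/(-10 + 4) = -2*4/(-6) = -2*4*(-1)/6 = -1*(-4/3) = 4/3 ≈ 1.3333)
c(U) = U**2
(c(2 - 1*(-4)) + Y)**2 = ((2 - 1*(-4))**2 + 4/3)**2 = ((2 + 4)**2 + 4/3)**2 = (6**2 + 4/3)**2 = (36 + 4/3)**2 = (112/3)**2 = 12544/9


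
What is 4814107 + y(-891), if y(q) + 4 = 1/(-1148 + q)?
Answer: 9815956016/2039 ≈ 4.8141e+6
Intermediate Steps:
y(q) = -4 + 1/(-1148 + q)
4814107 + y(-891) = 4814107 + (4593 - 4*(-891))/(-1148 - 891) = 4814107 + (4593 + 3564)/(-2039) = 4814107 - 1/2039*8157 = 4814107 - 8157/2039 = 9815956016/2039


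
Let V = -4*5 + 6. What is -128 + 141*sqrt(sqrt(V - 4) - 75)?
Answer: -128 + 141*sqrt(-75 + 3*I*sqrt(2)) ≈ -93.476 + 1221.6*I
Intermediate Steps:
V = -14 (V = -20 + 6 = -14)
-128 + 141*sqrt(sqrt(V - 4) - 75) = -128 + 141*sqrt(sqrt(-14 - 4) - 75) = -128 + 141*sqrt(sqrt(-18) - 75) = -128 + 141*sqrt(3*I*sqrt(2) - 75) = -128 + 141*sqrt(-75 + 3*I*sqrt(2))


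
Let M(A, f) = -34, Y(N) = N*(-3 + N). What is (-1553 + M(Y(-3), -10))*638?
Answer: -1012506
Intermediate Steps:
(-1553 + M(Y(-3), -10))*638 = (-1553 - 34)*638 = -1587*638 = -1012506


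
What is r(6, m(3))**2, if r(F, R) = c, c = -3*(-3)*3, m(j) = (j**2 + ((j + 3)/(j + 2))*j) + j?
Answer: 729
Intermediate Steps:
m(j) = j + j**2 + j*(3 + j)/(2 + j) (m(j) = (j**2 + ((3 + j)/(2 + j))*j) + j = (j**2 + j*(3 + j)/(2 + j)) + j = j + j**2 + j*(3 + j)/(2 + j))
c = 27 (c = 9*3 = 27)
r(F, R) = 27
r(6, m(3))**2 = 27**2 = 729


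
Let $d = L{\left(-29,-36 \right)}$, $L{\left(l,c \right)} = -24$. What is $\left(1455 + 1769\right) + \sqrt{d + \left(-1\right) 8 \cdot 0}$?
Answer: $3224 + 2 i \sqrt{6} \approx 3224.0 + 4.899 i$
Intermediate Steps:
$d = -24$
$\left(1455 + 1769\right) + \sqrt{d + \left(-1\right) 8 \cdot 0} = \left(1455 + 1769\right) + \sqrt{-24 + \left(-1\right) 8 \cdot 0} = 3224 + \sqrt{-24 - 0} = 3224 + \sqrt{-24 + 0} = 3224 + \sqrt{-24} = 3224 + 2 i \sqrt{6}$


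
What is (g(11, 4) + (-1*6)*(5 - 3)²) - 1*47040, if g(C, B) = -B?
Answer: -47068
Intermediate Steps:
(g(11, 4) + (-1*6)*(5 - 3)²) - 1*47040 = (-1*4 + (-1*6)*(5 - 3)²) - 1*47040 = (-4 - 6*2²) - 47040 = (-4 - 6*4) - 47040 = (-4 - 24) - 47040 = -28 - 47040 = -47068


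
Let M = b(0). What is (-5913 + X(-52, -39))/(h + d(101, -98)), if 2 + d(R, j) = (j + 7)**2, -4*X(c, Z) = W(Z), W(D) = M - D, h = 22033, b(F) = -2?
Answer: -23689/121248 ≈ -0.19538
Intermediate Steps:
M = -2
W(D) = -2 - D
X(c, Z) = 1/2 + Z/4 (X(c, Z) = -(-2 - Z)/4 = 1/2 + Z/4)
d(R, j) = -2 + (7 + j)**2 (d(R, j) = -2 + (j + 7)**2 = -2 + (7 + j)**2)
(-5913 + X(-52, -39))/(h + d(101, -98)) = (-5913 + (1/2 + (1/4)*(-39)))/(22033 + (-2 + (7 - 98)**2)) = (-5913 + (1/2 - 39/4))/(22033 + (-2 + (-91)**2)) = (-5913 - 37/4)/(22033 + (-2 + 8281)) = -23689/(4*(22033 + 8279)) = -23689/4/30312 = -23689/4*1/30312 = -23689/121248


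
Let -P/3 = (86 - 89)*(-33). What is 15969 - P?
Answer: 16266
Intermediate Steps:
P = -297 (P = -3*(86 - 89)*(-33) = -(-9)*(-33) = -3*99 = -297)
15969 - P = 15969 - 1*(-297) = 15969 + 297 = 16266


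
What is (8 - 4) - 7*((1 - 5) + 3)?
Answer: 11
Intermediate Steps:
(8 - 4) - 7*((1 - 5) + 3) = 4 - 7*(-4 + 3) = 4 - 7*(-1) = 4 + 7 = 11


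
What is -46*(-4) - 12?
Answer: 172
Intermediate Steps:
-46*(-4) - 12 = 184 - 12 = 172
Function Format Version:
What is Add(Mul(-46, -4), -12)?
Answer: 172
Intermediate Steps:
Add(Mul(-46, -4), -12) = Add(184, -12) = 172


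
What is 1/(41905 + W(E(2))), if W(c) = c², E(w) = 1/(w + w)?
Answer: 16/670481 ≈ 2.3863e-5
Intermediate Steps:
E(w) = 1/(2*w)
1/(41905 + W(E(2))) = 1/(41905 + ((½)/2)²) = 1/(41905 + ((½)*(½))²) = 1/(41905 + (¼)²) = 1/(41905 + 1/16) = 1/(670481/16) = 16/670481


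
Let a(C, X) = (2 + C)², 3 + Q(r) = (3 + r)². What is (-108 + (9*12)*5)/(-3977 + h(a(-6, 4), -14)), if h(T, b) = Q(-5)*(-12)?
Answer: -432/3989 ≈ -0.10830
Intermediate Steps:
Q(r) = -3 + (3 + r)²
h(T, b) = -12 (h(T, b) = (-3 + (3 - 5)²)*(-12) = (-3 + (-2)²)*(-12) = (-3 + 4)*(-12) = 1*(-12) = -12)
(-108 + (9*12)*5)/(-3977 + h(a(-6, 4), -14)) = (-108 + (9*12)*5)/(-3977 - 12) = (-108 + 108*5)/(-3989) = (-108 + 540)*(-1/3989) = 432*(-1/3989) = -432/3989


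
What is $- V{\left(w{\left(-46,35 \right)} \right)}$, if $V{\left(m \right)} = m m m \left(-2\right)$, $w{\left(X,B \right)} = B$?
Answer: $85750$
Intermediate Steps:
$V{\left(m \right)} = - 2 m^{3}$ ($V{\left(m \right)} = m^{2} \left(- 2 m\right) = - 2 m^{3}$)
$- V{\left(w{\left(-46,35 \right)} \right)} = - \left(-2\right) 35^{3} = - \left(-2\right) 42875 = \left(-1\right) \left(-85750\right) = 85750$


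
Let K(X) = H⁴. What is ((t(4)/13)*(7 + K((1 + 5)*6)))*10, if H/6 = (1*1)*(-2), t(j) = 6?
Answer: 1244580/13 ≈ 95737.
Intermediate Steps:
H = -12 (H = 6*((1*1)*(-2)) = 6*(1*(-2)) = 6*(-2) = -12)
K(X) = 20736 (K(X) = (-12)⁴ = 20736)
((t(4)/13)*(7 + K((1 + 5)*6)))*10 = ((6/13)*(7 + 20736))*10 = (((1/13)*6)*20743)*10 = ((6/13)*20743)*10 = (124458/13)*10 = 1244580/13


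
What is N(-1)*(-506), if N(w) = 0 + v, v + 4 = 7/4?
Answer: 2277/2 ≈ 1138.5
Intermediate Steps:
v = -9/4 (v = -4 + 7/4 = -9/4 ≈ -2.2500)
N(w) = -9/4 (N(w) = 0 - 9/4 = -9/4)
N(-1)*(-506) = -9/4*(-506) = 2277/2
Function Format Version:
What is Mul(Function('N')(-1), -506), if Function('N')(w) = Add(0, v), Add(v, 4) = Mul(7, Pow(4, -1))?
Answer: Rational(2277, 2) ≈ 1138.5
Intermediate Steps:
v = Rational(-9, 4) (v = Add(-4, Mul(7, Pow(4, -1))) = Add(-4, Mul(7, Rational(1, 4))) = Add(-4, Rational(7, 4)) = Rational(-9, 4) ≈ -2.2500)
Function('N')(w) = Rational(-9, 4) (Function('N')(w) = Add(0, Rational(-9, 4)) = Rational(-9, 4))
Mul(Function('N')(-1), -506) = Mul(Rational(-9, 4), -506) = Rational(2277, 2)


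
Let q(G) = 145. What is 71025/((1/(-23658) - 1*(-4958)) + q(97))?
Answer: 1680309450/120726773 ≈ 13.918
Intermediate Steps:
71025/((1/(-23658) - 1*(-4958)) + q(97)) = 71025/((1/(-23658) - 1*(-4958)) + 145) = 71025/((-1/23658 + 4958) + 145) = 71025/(117296363/23658 + 145) = 71025/(120726773/23658) = 71025*(23658/120726773) = 1680309450/120726773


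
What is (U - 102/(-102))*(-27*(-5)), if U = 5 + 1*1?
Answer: 945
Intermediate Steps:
U = 6 (U = 5 + 1 = 6)
(U - 102/(-102))*(-27*(-5)) = (6 - 102/(-102))*(-27*(-5)) = (6 - 102*(-1/102))*135 = (6 + 1)*135 = 7*135 = 945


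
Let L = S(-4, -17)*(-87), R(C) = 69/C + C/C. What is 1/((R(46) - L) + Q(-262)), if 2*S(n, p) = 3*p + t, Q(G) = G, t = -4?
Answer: -1/2652 ≈ -0.00037707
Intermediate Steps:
S(n, p) = -2 + 3*p/2 (S(n, p) = (3*p - 4)/2 = (-4 + 3*p)/2 = -2 + 3*p/2)
R(C) = 1 + 69/C (R(C) = 69/C + 1 = 1 + 69/C)
L = 4785/2 (L = (-2 + (3/2)*(-17))*(-87) = (-2 - 51/2)*(-87) = -55/2*(-87) = 4785/2 ≈ 2392.5)
1/((R(46) - L) + Q(-262)) = 1/(((69 + 46)/46 - 1*4785/2) - 262) = 1/(((1/46)*115 - 4785/2) - 262) = 1/((5/2 - 4785/2) - 262) = 1/(-2390 - 262) = 1/(-2652) = -1/2652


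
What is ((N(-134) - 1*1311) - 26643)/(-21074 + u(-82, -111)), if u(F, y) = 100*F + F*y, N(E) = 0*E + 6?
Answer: 2329/1681 ≈ 1.3855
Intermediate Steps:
N(E) = 6 (N(E) = 0 + 6 = 6)
((N(-134) - 1*1311) - 26643)/(-21074 + u(-82, -111)) = ((6 - 1*1311) - 26643)/(-21074 - 82*(100 - 111)) = ((6 - 1311) - 26643)/(-21074 - 82*(-11)) = (-1305 - 26643)/(-21074 + 902) = -27948/(-20172) = -27948*(-1/20172) = 2329/1681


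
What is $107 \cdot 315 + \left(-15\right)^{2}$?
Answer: $33930$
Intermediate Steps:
$107 \cdot 315 + \left(-15\right)^{2} = 33705 + 225 = 33930$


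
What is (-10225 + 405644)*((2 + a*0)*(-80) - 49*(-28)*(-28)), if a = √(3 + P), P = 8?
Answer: -15253683344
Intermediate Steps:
a = √11 (a = √(3 + 8) = √11 ≈ 3.3166)
(-10225 + 405644)*((2 + a*0)*(-80) - 49*(-28)*(-28)) = (-10225 + 405644)*((2 + √11*0)*(-80) - 49*(-28)*(-28)) = 395419*((2 + 0)*(-80) + 1372*(-28)) = 395419*(2*(-80) - 38416) = 395419*(-160 - 38416) = 395419*(-38576) = -15253683344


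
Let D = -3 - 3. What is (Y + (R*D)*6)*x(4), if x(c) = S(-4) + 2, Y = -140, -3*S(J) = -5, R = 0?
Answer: -1540/3 ≈ -513.33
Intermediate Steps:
S(J) = 5/3 (S(J) = -⅓*(-5) = 5/3)
D = -6
x(c) = 11/3 (x(c) = 5/3 + 2 = 11/3)
(Y + (R*D)*6)*x(4) = (-140 + (0*(-6))*6)*(11/3) = (-140 + 0*6)*(11/3) = (-140 + 0)*(11/3) = -140*11/3 = -1540/3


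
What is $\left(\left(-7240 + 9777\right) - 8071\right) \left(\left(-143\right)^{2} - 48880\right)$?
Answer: $157337154$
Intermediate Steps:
$\left(\left(-7240 + 9777\right) - 8071\right) \left(\left(-143\right)^{2} - 48880\right) = \left(2537 - 8071\right) \left(20449 - 48880\right) = \left(2537 - 8071\right) \left(-28431\right) = \left(-5534\right) \left(-28431\right) = 157337154$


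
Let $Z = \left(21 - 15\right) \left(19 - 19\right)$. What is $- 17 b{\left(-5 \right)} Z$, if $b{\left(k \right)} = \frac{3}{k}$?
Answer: $0$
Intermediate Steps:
$Z = 0$ ($Z = 6 \cdot 0 = 0$)
$- 17 b{\left(-5 \right)} Z = - 17 \frac{3}{-5} \cdot 0 = - 17 \cdot 3 \left(- \frac{1}{5}\right) 0 = \left(-17\right) \left(- \frac{3}{5}\right) 0 = \frac{51}{5} \cdot 0 = 0$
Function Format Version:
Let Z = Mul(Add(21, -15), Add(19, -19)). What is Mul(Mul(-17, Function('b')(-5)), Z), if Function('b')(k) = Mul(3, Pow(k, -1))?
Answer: 0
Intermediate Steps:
Z = 0 (Z = Mul(6, 0) = 0)
Mul(Mul(-17, Function('b')(-5)), Z) = Mul(Mul(-17, Mul(3, Pow(-5, -1))), 0) = Mul(Mul(-17, Mul(3, Rational(-1, 5))), 0) = Mul(Mul(-17, Rational(-3, 5)), 0) = Mul(Rational(51, 5), 0) = 0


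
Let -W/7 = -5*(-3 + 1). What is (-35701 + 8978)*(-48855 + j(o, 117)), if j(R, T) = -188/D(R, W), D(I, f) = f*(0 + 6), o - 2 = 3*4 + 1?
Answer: 137081721344/105 ≈ 1.3055e+9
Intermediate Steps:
o = 15 (o = 2 + (3*4 + 1) = 2 + (12 + 1) = 2 + 13 = 15)
W = -70 (W = -(-35)*(-3 + 1) = -(-35)*(-2) = -7*10 = -70)
D(I, f) = 6*f (D(I, f) = f*6 = 6*f)
j(R, T) = 47/105 (j(R, T) = -188/(6*(-70)) = -188/(-420) = -188*(-1/420) = 47/105)
(-35701 + 8978)*(-48855 + j(o, 117)) = (-35701 + 8978)*(-48855 + 47/105) = -26723*(-5129728/105) = 137081721344/105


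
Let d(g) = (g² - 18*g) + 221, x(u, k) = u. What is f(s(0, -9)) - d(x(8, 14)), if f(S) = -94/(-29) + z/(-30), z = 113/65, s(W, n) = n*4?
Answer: -7793527/56550 ≈ -137.82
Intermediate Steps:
s(W, n) = 4*n
z = 113/65 (z = 113*(1/65) = 113/65 ≈ 1.7385)
f(S) = 180023/56550 (f(S) = -94/(-29) + (113/65)/(-30) = -94*(-1/29) + (113/65)*(-1/30) = 94/29 - 113/1950 = 180023/56550)
d(g) = 221 + g² - 18*g
f(s(0, -9)) - d(x(8, 14)) = 180023/56550 - (221 + 8² - 18*8) = 180023/56550 - (221 + 64 - 144) = 180023/56550 - 1*141 = 180023/56550 - 141 = -7793527/56550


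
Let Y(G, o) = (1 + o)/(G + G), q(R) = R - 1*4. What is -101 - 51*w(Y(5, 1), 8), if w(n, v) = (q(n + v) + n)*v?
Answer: -9481/5 ≈ -1896.2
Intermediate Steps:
q(R) = -4 + R (q(R) = R - 4 = -4 + R)
Y(G, o) = (1 + o)/(2*G) (Y(G, o) = (1 + o)/((2*G)) = (1 + o)*(1/(2*G)) = (1 + o)/(2*G))
w(n, v) = v*(-4 + v + 2*n) (w(n, v) = ((-4 + (n + v)) + n)*v = ((-4 + n + v) + n)*v = (-4 + v + 2*n)*v = v*(-4 + v + 2*n))
-101 - 51*w(Y(5, 1), 8) = -101 - 408*(-4 + 8 + 2*((½)*(1 + 1)/5)) = -101 - 408*(-4 + 8 + 2*((½)*(⅕)*2)) = -101 - 408*(-4 + 8 + 2*(⅕)) = -101 - 408*(-4 + 8 + ⅖) = -101 - 408*22/5 = -101 - 51*176/5 = -101 - 8976/5 = -9481/5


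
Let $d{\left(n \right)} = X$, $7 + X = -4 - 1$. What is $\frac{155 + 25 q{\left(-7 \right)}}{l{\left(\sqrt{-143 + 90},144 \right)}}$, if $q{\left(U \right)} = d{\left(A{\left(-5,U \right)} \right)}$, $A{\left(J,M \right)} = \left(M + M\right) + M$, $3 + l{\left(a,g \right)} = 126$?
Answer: $- \frac{145}{123} \approx -1.1789$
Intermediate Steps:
$l{\left(a,g \right)} = 123$ ($l{\left(a,g \right)} = -3 + 126 = 123$)
$A{\left(J,M \right)} = 3 M$ ($A{\left(J,M \right)} = 2 M + M = 3 M$)
$X = -12$ ($X = -7 - 5 = -12$)
$d{\left(n \right)} = -12$
$q{\left(U \right)} = -12$
$\frac{155 + 25 q{\left(-7 \right)}}{l{\left(\sqrt{-143 + 90},144 \right)}} = \frac{155 + 25 \left(-12\right)}{123} = \left(155 - 300\right) \frac{1}{123} = \left(-145\right) \frac{1}{123} = - \frac{145}{123}$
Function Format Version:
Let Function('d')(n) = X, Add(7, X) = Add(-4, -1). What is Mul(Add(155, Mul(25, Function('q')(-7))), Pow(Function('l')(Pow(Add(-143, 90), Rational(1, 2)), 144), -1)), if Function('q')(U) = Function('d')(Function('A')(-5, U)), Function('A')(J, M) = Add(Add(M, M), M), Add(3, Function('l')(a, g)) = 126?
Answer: Rational(-145, 123) ≈ -1.1789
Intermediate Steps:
Function('l')(a, g) = 123 (Function('l')(a, g) = Add(-3, 126) = 123)
Function('A')(J, M) = Mul(3, M) (Function('A')(J, M) = Add(Mul(2, M), M) = Mul(3, M))
X = -12 (X = Add(-7, Add(-4, -1)) = Add(-7, -5) = -12)
Function('d')(n) = -12
Function('q')(U) = -12
Mul(Add(155, Mul(25, Function('q')(-7))), Pow(Function('l')(Pow(Add(-143, 90), Rational(1, 2)), 144), -1)) = Mul(Add(155, Mul(25, -12)), Pow(123, -1)) = Mul(Add(155, -300), Rational(1, 123)) = Mul(-145, Rational(1, 123)) = Rational(-145, 123)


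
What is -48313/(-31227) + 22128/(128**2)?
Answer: 92659453/31976448 ≈ 2.8977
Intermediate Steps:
-48313/(-31227) + 22128/(128**2) = -48313*(-1/31227) + 22128/16384 = 48313/31227 + 22128*(1/16384) = 48313/31227 + 1383/1024 = 92659453/31976448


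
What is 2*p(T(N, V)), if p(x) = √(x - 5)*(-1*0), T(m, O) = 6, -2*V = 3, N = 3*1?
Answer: 0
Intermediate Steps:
N = 3
V = -3/2 (V = -½*3 = -3/2 ≈ -1.5000)
p(x) = 0 (p(x) = √(-5 + x)*0 = 0)
2*p(T(N, V)) = 2*0 = 0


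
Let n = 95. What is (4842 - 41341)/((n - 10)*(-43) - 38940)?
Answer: 36499/42595 ≈ 0.85688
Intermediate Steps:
(4842 - 41341)/((n - 10)*(-43) - 38940) = (4842 - 41341)/((95 - 10)*(-43) - 38940) = -36499/(85*(-43) - 38940) = -36499/(-3655 - 38940) = -36499/(-42595) = -36499*(-1/42595) = 36499/42595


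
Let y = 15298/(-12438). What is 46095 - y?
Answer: 286672454/6219 ≈ 46096.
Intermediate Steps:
y = -7649/6219 (y = 15298*(-1/12438) = -7649/6219 ≈ -1.2299)
46095 - y = 46095 - 1*(-7649/6219) = 46095 + 7649/6219 = 286672454/6219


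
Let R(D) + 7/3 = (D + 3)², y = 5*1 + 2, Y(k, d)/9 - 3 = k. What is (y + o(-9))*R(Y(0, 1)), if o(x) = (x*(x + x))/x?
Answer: -29623/3 ≈ -9874.3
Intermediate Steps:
Y(k, d) = 27 + 9*k
o(x) = 2*x (o(x) = (x*(2*x))/x = (2*x²)/x = 2*x)
y = 7 (y = 5 + 2 = 7)
R(D) = -7/3 + (3 + D)² (R(D) = -7/3 + (D + 3)² = -7/3 + (3 + D)²)
(y + o(-9))*R(Y(0, 1)) = (7 + 2*(-9))*(-7/3 + (3 + (27 + 9*0))²) = (7 - 18)*(-7/3 + (3 + (27 + 0))²) = -11*(-7/3 + (3 + 27)²) = -11*(-7/3 + 30²) = -11*(-7/3 + 900) = -11*2693/3 = -29623/3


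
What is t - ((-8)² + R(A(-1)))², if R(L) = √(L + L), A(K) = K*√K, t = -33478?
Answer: -37702 + 130*I ≈ -37702.0 + 130.0*I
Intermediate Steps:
A(K) = K^(3/2)
R(L) = √2*√L (R(L) = √(2*L) = √2*√L)
t - ((-8)² + R(A(-1)))² = -33478 - ((-8)² + √2*√((-1)^(3/2)))² = -33478 - (64 + √2*√(-I))²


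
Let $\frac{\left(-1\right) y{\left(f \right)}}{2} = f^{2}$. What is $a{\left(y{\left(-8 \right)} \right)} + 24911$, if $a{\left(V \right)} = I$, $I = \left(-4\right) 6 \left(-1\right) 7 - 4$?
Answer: $25075$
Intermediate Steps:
$y{\left(f \right)} = - 2 f^{2}$
$I = 164$ ($I = \left(-24\right) \left(-1\right) 7 - 4 = 24 \cdot 7 - 4 = 168 - 4 = 164$)
$a{\left(V \right)} = 164$
$a{\left(y{\left(-8 \right)} \right)} + 24911 = 164 + 24911 = 25075$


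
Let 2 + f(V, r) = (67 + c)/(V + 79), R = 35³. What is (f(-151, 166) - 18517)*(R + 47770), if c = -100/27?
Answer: -1087819918675/648 ≈ -1.6787e+9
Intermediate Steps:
R = 42875
c = -100/27 (c = -100*1/27 = -100/27 ≈ -3.7037)
f(V, r) = -2 + 1709/(27*(79 + V)) (f(V, r) = -2 + (67 - 100/27)/(V + 79) = -2 + 1709/(27*(79 + V)))
(f(-151, 166) - 18517)*(R + 47770) = ((-2557 - 54*(-151))/(27*(79 - 151)) - 18517)*(42875 + 47770) = ((1/27)*(-2557 + 8154)/(-72) - 18517)*90645 = ((1/27)*(-1/72)*5597 - 18517)*90645 = (-5597/1944 - 18517)*90645 = -36002645/1944*90645 = -1087819918675/648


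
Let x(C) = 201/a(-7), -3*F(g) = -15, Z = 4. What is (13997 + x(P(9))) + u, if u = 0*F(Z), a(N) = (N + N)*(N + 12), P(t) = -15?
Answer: 979589/70 ≈ 13994.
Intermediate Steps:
F(g) = 5 (F(g) = -⅓*(-15) = 5)
a(N) = 2*N*(12 + N) (a(N) = (2*N)*(12 + N) = 2*N*(12 + N))
x(C) = -201/70 (x(C) = 201/((2*(-7)*(12 - 7))) = 201/((2*(-7)*5)) = 201/(-70) = 201*(-1/70) = -201/70)
u = 0 (u = 0*5 = 0)
(13997 + x(P(9))) + u = (13997 - 201/70) + 0 = 979589/70 + 0 = 979589/70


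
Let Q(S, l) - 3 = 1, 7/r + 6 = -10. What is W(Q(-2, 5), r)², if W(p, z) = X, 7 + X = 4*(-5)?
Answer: 729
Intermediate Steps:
r = -7/16 (r = 7/(-6 - 10) = 7/(-16) = 7*(-1/16) = -7/16 ≈ -0.43750)
Q(S, l) = 4 (Q(S, l) = 3 + 1 = 4)
X = -27 (X = -7 + 4*(-5) = -7 - 20 = -27)
W(p, z) = -27
W(Q(-2, 5), r)² = (-27)² = 729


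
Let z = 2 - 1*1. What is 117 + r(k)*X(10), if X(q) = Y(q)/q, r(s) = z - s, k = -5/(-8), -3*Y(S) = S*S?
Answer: 463/4 ≈ 115.75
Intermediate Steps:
z = 1 (z = 2 - 1 = 1)
Y(S) = -S²/3 (Y(S) = -S*S/3 = -S²/3)
k = 5/8 (k = -5*(-⅛) = 5/8 ≈ 0.62500)
r(s) = 1 - s
X(q) = -q/3 (X(q) = (-q²/3)/q = -q/3)
117 + r(k)*X(10) = 117 + (1 - 1*5/8)*(-⅓*10) = 117 + (1 - 5/8)*(-10/3) = 117 + (3/8)*(-10/3) = 117 - 5/4 = 463/4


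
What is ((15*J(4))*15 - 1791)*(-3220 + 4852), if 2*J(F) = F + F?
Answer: -1454112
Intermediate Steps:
J(F) = F (J(F) = (F + F)/2 = (2*F)/2 = F)
((15*J(4))*15 - 1791)*(-3220 + 4852) = ((15*4)*15 - 1791)*(-3220 + 4852) = (60*15 - 1791)*1632 = (900 - 1791)*1632 = -891*1632 = -1454112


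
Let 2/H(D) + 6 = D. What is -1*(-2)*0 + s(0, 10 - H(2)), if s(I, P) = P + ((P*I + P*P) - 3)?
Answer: 471/4 ≈ 117.75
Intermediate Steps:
H(D) = 2/(-6 + D)
s(I, P) = -3 + P + P² + I*P (s(I, P) = P + ((I*P + P²) - 3) = P + ((P² + I*P) - 3) = P + (-3 + P² + I*P) = -3 + P + P² + I*P)
-1*(-2)*0 + s(0, 10 - H(2)) = -1*(-2)*0 + (-3 + (10 - 2/(-6 + 2)) + (10 - 2/(-6 + 2))² + 0*(10 - 2/(-6 + 2))) = 2*0 + (-3 + (10 - 2/(-4)) + (10 - 2/(-4))² + 0*(10 - 2/(-4))) = 0 + (-3 + (10 - 2*(-1)/4) + (10 - 2*(-1)/4)² + 0*(10 - 2*(-1)/4)) = 0 + (-3 + (10 - 1*(-½)) + (10 - 1*(-½))² + 0*(10 - 1*(-½))) = 0 + (-3 + (10 + ½) + (10 + ½)² + 0*(10 + ½)) = 0 + (-3 + 21/2 + (21/2)² + 0*(21/2)) = 0 + (-3 + 21/2 + 441/4 + 0) = 0 + 471/4 = 471/4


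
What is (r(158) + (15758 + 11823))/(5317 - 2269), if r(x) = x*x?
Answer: 17515/1016 ≈ 17.239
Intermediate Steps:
r(x) = x²
(r(158) + (15758 + 11823))/(5317 - 2269) = (158² + (15758 + 11823))/(5317 - 2269) = (24964 + 27581)/3048 = 52545*(1/3048) = 17515/1016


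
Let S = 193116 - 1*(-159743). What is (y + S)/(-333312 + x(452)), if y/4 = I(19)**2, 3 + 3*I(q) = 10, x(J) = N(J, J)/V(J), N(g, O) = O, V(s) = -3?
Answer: -3175927/3001164 ≈ -1.0582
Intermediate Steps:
S = 352859 (S = 193116 + 159743 = 352859)
x(J) = -J/3 (x(J) = J/(-3) = J*(-1/3) = -J/3)
I(q) = 7/3 (I(q) = -1 + (1/3)*10 = -1 + 10/3 = 7/3)
y = 196/9 (y = 4*(7/3)**2 = 4*(49/9) = 196/9 ≈ 21.778)
(y + S)/(-333312 + x(452)) = (196/9 + 352859)/(-333312 - 1/3*452) = 3175927/(9*(-333312 - 452/3)) = 3175927/(9*(-1000388/3)) = (3175927/9)*(-3/1000388) = -3175927/3001164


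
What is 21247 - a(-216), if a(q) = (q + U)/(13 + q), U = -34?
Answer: 4312891/203 ≈ 21246.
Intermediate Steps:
a(q) = (-34 + q)/(13 + q) (a(q) = (q - 34)/(13 + q) = (-34 + q)/(13 + q))
21247 - a(-216) = 21247 - (-34 - 216)/(13 - 216) = 21247 - (-250)/(-203) = 21247 - (-1)*(-250)/203 = 21247 - 1*250/203 = 21247 - 250/203 = 4312891/203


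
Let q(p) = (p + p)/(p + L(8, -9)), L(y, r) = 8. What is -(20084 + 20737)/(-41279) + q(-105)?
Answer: 12628227/4004063 ≈ 3.1539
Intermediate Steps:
q(p) = 2*p/(8 + p) (q(p) = (p + p)/(p + 8) = (2*p)/(8 + p) = 2*p/(8 + p))
-(20084 + 20737)/(-41279) + q(-105) = -(20084 + 20737)/(-41279) + 2*(-105)/(8 - 105) = -1*40821*(-1/41279) + 2*(-105)/(-97) = -40821*(-1/41279) + 2*(-105)*(-1/97) = 40821/41279 + 210/97 = 12628227/4004063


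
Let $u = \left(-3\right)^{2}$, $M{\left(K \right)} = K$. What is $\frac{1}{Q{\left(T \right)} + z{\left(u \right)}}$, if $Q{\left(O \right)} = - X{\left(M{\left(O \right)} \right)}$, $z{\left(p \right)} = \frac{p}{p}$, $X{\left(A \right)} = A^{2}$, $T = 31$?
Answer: $- \frac{1}{960} \approx -0.0010417$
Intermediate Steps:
$u = 9$
$z{\left(p \right)} = 1$
$Q{\left(O \right)} = - O^{2}$
$\frac{1}{Q{\left(T \right)} + z{\left(u \right)}} = \frac{1}{- 31^{2} + 1} = \frac{1}{\left(-1\right) 961 + 1} = \frac{1}{-961 + 1} = \frac{1}{-960} = - \frac{1}{960}$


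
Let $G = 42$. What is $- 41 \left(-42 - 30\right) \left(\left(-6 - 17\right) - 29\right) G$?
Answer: $-6447168$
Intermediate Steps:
$- 41 \left(-42 - 30\right) \left(\left(-6 - 17\right) - 29\right) G = - 41 \left(-42 - 30\right) \left(\left(-6 - 17\right) - 29\right) 42 = - 41 \left(- 72 \left(-23 - 29\right)\right) 42 = - 41 \left(\left(-72\right) \left(-52\right)\right) 42 = \left(-41\right) 3744 \cdot 42 = \left(-153504\right) 42 = -6447168$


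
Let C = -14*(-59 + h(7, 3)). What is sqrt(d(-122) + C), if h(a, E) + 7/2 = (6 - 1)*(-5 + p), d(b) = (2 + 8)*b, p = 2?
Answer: 3*I*sqrt(15) ≈ 11.619*I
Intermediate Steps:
d(b) = 10*b
h(a, E) = -37/2 (h(a, E) = -7/2 + (6 - 1)*(-5 + 2) = -7/2 + 5*(-3) = -7/2 - 15 = -37/2)
C = 1085 (C = -14*(-59 - 37/2) = -14*(-155/2) = 1085)
sqrt(d(-122) + C) = sqrt(10*(-122) + 1085) = sqrt(-1220 + 1085) = sqrt(-135) = 3*I*sqrt(15)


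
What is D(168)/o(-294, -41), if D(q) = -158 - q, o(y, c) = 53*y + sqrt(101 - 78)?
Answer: 5079732/242798701 + 326*sqrt(23)/242798701 ≈ 0.020928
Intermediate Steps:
o(y, c) = sqrt(23) + 53*y (o(y, c) = 53*y + sqrt(23) = sqrt(23) + 53*y)
D(168)/o(-294, -41) = (-158 - 1*168)/(sqrt(23) + 53*(-294)) = (-158 - 168)/(sqrt(23) - 15582) = -326/(-15582 + sqrt(23))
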